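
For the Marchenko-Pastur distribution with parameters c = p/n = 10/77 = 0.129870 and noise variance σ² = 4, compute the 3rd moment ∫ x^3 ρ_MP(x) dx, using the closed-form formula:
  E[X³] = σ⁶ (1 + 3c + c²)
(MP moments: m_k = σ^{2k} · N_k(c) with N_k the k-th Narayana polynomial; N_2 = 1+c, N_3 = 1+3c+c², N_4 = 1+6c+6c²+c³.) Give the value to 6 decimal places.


E[X³] = σ⁶ (1 + 3c + c²) (third MP moment). With σ² = 4 (so σ⁶ = 64) and c = 10/77 = 0.129870: E[X³] = 64 · (1 + 3·0.129870 + (0.129870)²) = 64 · 1.406477.

So E[X^3] = 90.014505.


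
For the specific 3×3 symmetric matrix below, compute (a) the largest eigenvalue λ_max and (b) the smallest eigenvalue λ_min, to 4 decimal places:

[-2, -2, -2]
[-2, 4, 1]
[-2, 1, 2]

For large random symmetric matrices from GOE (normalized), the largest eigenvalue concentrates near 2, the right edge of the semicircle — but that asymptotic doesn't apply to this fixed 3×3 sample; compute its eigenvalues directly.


Since M is real symmetric, all three eigenvalues are real; they are the roots of det(λI − M) = λ³ − (tr M) λ² + s λ − det M, where s is the sum of the principal 2×2 minors.
tr M = -2 + 4 + 2 = 4.
s = ((-2)·4 − (-2)²) + ((-2)·2 − (-2)²) + (4·2 − 1²) = -12 + (-8) + 7 = -13.
det M (expand along row 1) = (-2)·7 − (-2)·(-2) + (-2)·6 = -30.
Characteristic polynomial: λ³ − 4λ² − 13λ + 30 = 0.
Substitute λ = y + (tr M)/3 = y + 1.333333 to remove the quadratic term: y³ + p·y + q = 0 with p = s − (tr M)²/3 = -18.333333 and q = −2(tr M)³/27 + (tr M)·s/3 − det M = 7.925926.
Three real roots ⇒ use the trigonometric (Viète) form: r = 2√(−p/3) = 4.944132, φ = arccos(3q/(p·r)) = arccos(-0.262325) = 1.836227 rad.
y_k = r·cos(φ/3 − 2πk/3) for k = 0, 1, 2 gives y = 4.046560, 0.436871, -4.483432.
λ_k = y_k + 1.333333 gives λ = 5.3799, 1.7702, -3.1501 (check: the sum is 4.0000 = tr M).

Hence λ_max = 5.3799 and λ_min = -3.1501.


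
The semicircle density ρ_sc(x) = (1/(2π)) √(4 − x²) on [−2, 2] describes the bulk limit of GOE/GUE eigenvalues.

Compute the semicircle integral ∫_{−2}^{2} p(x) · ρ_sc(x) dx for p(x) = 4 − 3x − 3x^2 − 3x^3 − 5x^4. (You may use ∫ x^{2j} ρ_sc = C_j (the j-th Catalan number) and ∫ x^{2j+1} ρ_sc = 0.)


Write p(x) = Σ a_i x^i, split into monomials and integrate each against ρ_sc separately.
Using ∫ x^{2j} ρ_sc = C_j = (1/(j+1)) C(2j, j) (Catalan numbers) and ∫ x^{2j+1} ρ_sc = 0 (odd monomials vanish by symmetry):
  i = 0 (even): a_0 · C_{0} = 4 · 1 = 4
  i = 1 (odd): ∫ x^1 ρ_sc = 0 (vanishes)
  i = 2 (even): a_2 · C_{1} = -3 · 1 = -3
  i = 3 (odd): ∫ x^3 ρ_sc = 0 (vanishes)
  i = 4 (even): a_4 · C_{2} = -5 · 2 = -10

Summing the contributions: ∫_{−2}^{2} p(x) ρ_sc(x) dx = 4 + (-3) + (-10) = -9.


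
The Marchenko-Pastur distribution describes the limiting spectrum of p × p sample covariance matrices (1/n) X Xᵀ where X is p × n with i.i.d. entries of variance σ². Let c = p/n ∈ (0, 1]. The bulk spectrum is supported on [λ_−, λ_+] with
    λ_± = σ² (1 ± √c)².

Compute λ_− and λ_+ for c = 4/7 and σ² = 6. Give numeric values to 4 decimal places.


c = 4/7 = 0.571429; √c = 0.755929.
λ_− = σ² (1 − √c)² = 6 · (1 − 0.755929)² = 6 · (0.244071)² = 0.357424.
λ_+ = σ² (1 + √c)² = 6 · (1 + 0.755929)² = 6 · (1.755929)² = 18.499719.

Rounded to 4 decimal places: λ_− ≈ 0.3574, λ_+ ≈ 18.4997.


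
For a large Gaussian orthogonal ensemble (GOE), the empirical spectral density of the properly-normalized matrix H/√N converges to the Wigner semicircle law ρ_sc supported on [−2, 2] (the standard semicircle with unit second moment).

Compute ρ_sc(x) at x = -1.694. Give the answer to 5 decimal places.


ρ_sc(x) = (1/(2π)) √(4 − x²). With x = -1.694:
  4 − x² = 4 − (-1.694)² = 4 − 2.869636 = 1.130364.
  √(4 − x²) = 1.063186.
  1/(2π) = 0.159155.
  ρ_sc(-1.694) = 0.159155 · 1.063186 = 0.169211.

Rounded to 5 decimal places: ρ_sc(-1.694) ≈ 0.16921.


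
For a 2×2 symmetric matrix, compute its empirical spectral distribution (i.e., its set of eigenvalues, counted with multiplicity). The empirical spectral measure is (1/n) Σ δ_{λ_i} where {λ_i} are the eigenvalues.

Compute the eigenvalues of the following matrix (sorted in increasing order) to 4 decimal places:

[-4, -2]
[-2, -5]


Since M is real symmetric, both eigenvalues are real; they are the roots of det(λI − M) = λ² − (tr M) λ + det M.
tr M = -4 + (-5) = -9.
det M = (-4)·(-5) − (-2)² = 20 − 4 = 16.
Characteristic polynomial: λ² + 9λ + 16 = 0.
Discriminant Δ = (tr M)² − 4·det M = 81 − 64 = 17; √Δ = 4.123106.
λ = (tr M ± √Δ)/2 = (-9 ± 4.123106)/2, giving (tr M − √Δ)/2 = -6.5616 and (tr M + √Δ)/2 = -2.4384.

Eigenvalues sorted in increasing order: [-6.5616, -2.4384].


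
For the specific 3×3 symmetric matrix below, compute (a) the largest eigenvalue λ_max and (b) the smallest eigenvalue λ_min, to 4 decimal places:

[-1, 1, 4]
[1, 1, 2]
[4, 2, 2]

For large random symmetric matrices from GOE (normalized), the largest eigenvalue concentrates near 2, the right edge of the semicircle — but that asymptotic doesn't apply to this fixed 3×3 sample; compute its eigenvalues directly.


Since M is real symmetric, all three eigenvalues are real; they are the roots of det(λI − M) = λ³ − (tr M) λ² + s λ − det M, where s is the sum of the principal 2×2 minors.
tr M = -1 + 1 + 2 = 2.
s = ((-1)·1 − 1²) + ((-1)·2 − 4²) + (1·2 − 2²) = -2 + (-18) + (-2) = -22.
det M (expand along row 1) = (-1)·(-2) − 1·(-6) + 4·(-2) = 0.
Characteristic polynomial: λ³ − 2λ² − 22λ = 0.
Substitute λ = y + (tr M)/3 = y + 0.666667 to remove the quadratic term: y³ + p·y + q = 0 with p = s − (tr M)²/3 = -23.333333 and q = −2(tr M)³/27 + (tr M)·s/3 − det M = -15.259259.
Three real roots ⇒ use the trigonometric (Viète) form: r = 2√(−p/3) = 5.577734, φ = arccos(3q/(p·r)) = arccos(0.351739) = 1.211368 rad.
y_k = r·cos(φ/3 − 2πk/3) for k = 0, 1, 2 gives y = 5.129165, -0.666667, -4.462498.
λ_k = y_k + 0.666667 gives λ = 5.7958, 0.0000, -3.7958 (check: the sum is 2.0000 = tr M).

Hence λ_max = 5.7958 and λ_min = -3.7958.


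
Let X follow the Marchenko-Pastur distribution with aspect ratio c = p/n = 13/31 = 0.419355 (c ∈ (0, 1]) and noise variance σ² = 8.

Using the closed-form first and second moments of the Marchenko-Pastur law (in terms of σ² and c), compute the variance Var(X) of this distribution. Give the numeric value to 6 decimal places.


Recall the MP moments m_1 = E[X] = σ² and m_2 = E[X²] = σ⁴ (1 + c).
m_1 = E[X] = σ² = 8, so m_1² = 64.
m_2 = E[X²] = σ⁴ (1 + c) = 64 · (1 + 0.419355) = 64 · 1.419355 = 90.838710.
(Note m_2 − m_1² simplifies to c · σ⁴ = 0.419355 · 64.)

Var(X) = m_2 − m_1² = 90.838710 − 64 = 26.838710.


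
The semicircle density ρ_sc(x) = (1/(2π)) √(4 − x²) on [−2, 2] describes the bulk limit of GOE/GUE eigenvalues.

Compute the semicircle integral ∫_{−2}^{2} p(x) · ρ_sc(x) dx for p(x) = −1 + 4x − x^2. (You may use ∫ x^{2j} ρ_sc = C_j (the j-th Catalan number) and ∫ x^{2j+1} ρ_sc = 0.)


Write p(x) = Σ a_i x^i, split into monomials and integrate each against ρ_sc separately.
Using ∫ x^{2j} ρ_sc = C_j = (1/(j+1)) C(2j, j) (Catalan numbers) and ∫ x^{2j+1} ρ_sc = 0 (odd monomials vanish by symmetry):
  i = 0 (even): a_0 · C_{0} = -1 · 1 = -1
  i = 1 (odd): ∫ x^1 ρ_sc = 0 (vanishes)
  i = 2 (even): a_2 · C_{1} = -1 · 1 = -1

Summing the contributions: ∫_{−2}^{2} p(x) ρ_sc(x) dx = (-1) + (-1) = -2.


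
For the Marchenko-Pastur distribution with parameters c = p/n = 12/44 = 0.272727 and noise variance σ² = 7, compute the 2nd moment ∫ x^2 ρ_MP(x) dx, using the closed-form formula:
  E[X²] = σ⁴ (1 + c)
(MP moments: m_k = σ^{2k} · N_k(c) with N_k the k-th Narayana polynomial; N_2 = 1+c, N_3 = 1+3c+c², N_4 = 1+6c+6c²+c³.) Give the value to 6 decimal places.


E[X²] = σ⁴ (1 + c) (second MP moment). With σ² = 7 (so σ⁴ = 49) and c = 12/44 = 0.272727: E[X²] = 49 · (1 + 0.272727) = 49 · 1.272727.

So E[X^2] = 62.363636.


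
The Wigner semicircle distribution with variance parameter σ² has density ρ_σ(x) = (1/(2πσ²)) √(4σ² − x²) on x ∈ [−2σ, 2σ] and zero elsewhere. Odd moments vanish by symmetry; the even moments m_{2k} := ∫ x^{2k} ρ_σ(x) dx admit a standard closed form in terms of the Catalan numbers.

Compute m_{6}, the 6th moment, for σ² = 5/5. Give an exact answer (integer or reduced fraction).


By the scaled semicircle moment identity, m_{2k} = σ^{2k} · C_k with k = 3.
C_3 = (1/(k+1)) · C(2k, k) = (1/4) · C(6, 3) = (1/4) · 20 = 5.
σ^{2k} = (σ²)^k = (5/5)^3 = 1.

Therefore m_{6} = σ^{6} · C_3 = 1 · 5 = 5.


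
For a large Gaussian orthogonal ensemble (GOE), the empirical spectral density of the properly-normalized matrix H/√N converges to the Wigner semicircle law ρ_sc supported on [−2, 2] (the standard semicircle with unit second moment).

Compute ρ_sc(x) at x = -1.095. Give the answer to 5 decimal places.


ρ_sc(x) = (1/(2π)) √(4 − x²). With x = -1.095:
  4 − x² = 4 − (-1.095)² = 4 − 1.199025 = 2.800975.
  √(4 − x²) = 1.673611.
  1/(2π) = 0.159155.
  ρ_sc(-1.095) = 0.159155 · 1.673611 = 0.266364.

Rounded to 5 decimal places: ρ_sc(-1.095) ≈ 0.26636.


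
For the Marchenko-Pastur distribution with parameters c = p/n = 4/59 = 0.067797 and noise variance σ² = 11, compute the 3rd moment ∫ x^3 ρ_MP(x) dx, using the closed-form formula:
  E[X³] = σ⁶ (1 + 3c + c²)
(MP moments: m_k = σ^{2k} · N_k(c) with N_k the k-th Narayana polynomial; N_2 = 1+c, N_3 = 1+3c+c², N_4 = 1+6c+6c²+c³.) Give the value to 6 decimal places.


E[X³] = σ⁶ (1 + 3c + c²) (third MP moment). With σ² = 11 (so σ⁶ = 1331) and c = 4/59 = 0.067797: E[X³] = 1331 · (1 + 3·0.067797 + (0.067797)²) = 1331 · 1.207986.

So E[X^3] = 1607.829647.


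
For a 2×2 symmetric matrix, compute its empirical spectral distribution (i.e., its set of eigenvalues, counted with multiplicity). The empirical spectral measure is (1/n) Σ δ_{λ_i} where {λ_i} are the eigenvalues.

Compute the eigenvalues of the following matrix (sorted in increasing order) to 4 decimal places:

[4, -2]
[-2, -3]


Since M is real symmetric, both eigenvalues are real; they are the roots of det(λI − M) = λ² − (tr M) λ + det M.
tr M = 4 + (-3) = 1.
det M = 4·(-3) − (-2)² = -12 − 4 = -16.
Characteristic polynomial: λ² − λ − 16 = 0.
Discriminant Δ = (tr M)² − 4·det M = 1 − (-64) = 65; √Δ = 8.062258.
λ = (tr M ± √Δ)/2 = (1 ± 8.062258)/2, giving (tr M − √Δ)/2 = -3.5311 and (tr M + √Δ)/2 = 4.5311.

Eigenvalues sorted in increasing order: [-3.5311, 4.5311].


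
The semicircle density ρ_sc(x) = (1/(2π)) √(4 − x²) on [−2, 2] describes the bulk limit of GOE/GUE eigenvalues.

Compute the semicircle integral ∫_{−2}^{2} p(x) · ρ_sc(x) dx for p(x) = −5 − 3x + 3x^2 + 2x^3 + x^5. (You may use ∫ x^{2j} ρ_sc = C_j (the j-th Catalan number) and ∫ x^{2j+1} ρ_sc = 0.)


Write p(x) = Σ a_i x^i, split into monomials and integrate each against ρ_sc separately.
Using ∫ x^{2j} ρ_sc = C_j = (1/(j+1)) C(2j, j) (Catalan numbers) and ∫ x^{2j+1} ρ_sc = 0 (odd monomials vanish by symmetry):
  i = 0 (even): a_0 · C_{0} = -5 · 1 = -5
  i = 1 (odd): ∫ x^1 ρ_sc = 0 (vanishes)
  i = 2 (even): a_2 · C_{1} = 3 · 1 = 3
  i = 3 (odd): ∫ x^3 ρ_sc = 0 (vanishes)
  i = 5 (odd): ∫ x^5 ρ_sc = 0 (vanishes)

Summing the contributions: ∫_{−2}^{2} p(x) ρ_sc(x) dx = (-5) + 3 = -2.


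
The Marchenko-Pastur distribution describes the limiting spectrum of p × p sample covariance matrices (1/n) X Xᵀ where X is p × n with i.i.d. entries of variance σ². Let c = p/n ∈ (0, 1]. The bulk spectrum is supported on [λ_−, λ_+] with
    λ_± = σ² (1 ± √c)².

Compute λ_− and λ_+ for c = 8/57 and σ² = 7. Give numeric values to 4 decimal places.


c = 8/57 = 0.140351; √c = 0.374634.
λ_− = σ² (1 − √c)² = 7 · (1 − 0.374634)² = 7 · (0.625366)² = 2.737576.
λ_+ = σ² (1 + √c)² = 7 · (1 + 0.374634)² = 7 · (1.374634)² = 13.227337.

Rounded to 4 decimal places: λ_− ≈ 2.7376, λ_+ ≈ 13.2273.


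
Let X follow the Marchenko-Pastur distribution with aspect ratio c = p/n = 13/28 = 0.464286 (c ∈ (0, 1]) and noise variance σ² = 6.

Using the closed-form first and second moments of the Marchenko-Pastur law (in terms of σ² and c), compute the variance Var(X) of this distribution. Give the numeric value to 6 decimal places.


Recall the MP moments m_1 = E[X] = σ² and m_2 = E[X²] = σ⁴ (1 + c).
m_1 = E[X] = σ² = 6, so m_1² = 36.
m_2 = E[X²] = σ⁴ (1 + c) = 36 · (1 + 0.464286) = 36 · 1.464286 = 52.714286.
(Note m_2 − m_1² simplifies to c · σ⁴ = 0.464286 · 36.)

Var(X) = m_2 − m_1² = 52.714286 − 36 = 16.714286.


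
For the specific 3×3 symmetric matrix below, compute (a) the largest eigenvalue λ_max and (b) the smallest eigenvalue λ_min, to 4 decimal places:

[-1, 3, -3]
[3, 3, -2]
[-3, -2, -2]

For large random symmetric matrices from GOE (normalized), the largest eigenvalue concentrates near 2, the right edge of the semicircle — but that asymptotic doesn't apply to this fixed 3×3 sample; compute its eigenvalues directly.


Since M is real symmetric, all three eigenvalues are real; they are the roots of det(λI − M) = λ³ − (tr M) λ² + s λ − det M, where s is the sum of the principal 2×2 minors.
tr M = -1 + 3 + (-2) = 0.
s = ((-1)·3 − 3²) + ((-1)·(-2) − (-3)²) + (3·(-2) − (-2)²) = -12 + (-7) + (-10) = -29.
det M (expand along row 1) = (-1)·(-10) − 3·(-12) + (-3)·3 = 37.
Characteristic polynomial: λ³ − 29λ − 37 = 0.
Substitute λ = y + (tr M)/3 = y + 0.000000 to remove the quadratic term: y³ + p·y + q = 0 with p = s − (tr M)²/3 = -29.000000 and q = −2(tr M)³/27 + (tr M)·s/3 − det M = -37.000000.
Three real roots ⇒ use the trigonometric (Viète) form: r = 2√(−p/3) = 6.218253, φ = arccos(3q/(p·r)) = arccos(0.615540) = 0.907725 rad.
y_k = r·cos(φ/3 − 2πk/3) for k = 0, 1, 2 gives y = 5.935772, -1.363219, -4.572553.
λ_k = y_k + 0.000000 gives λ = 5.9358, -1.3632, -4.5726 (check: the sum is 0.0000 = tr M).

Hence λ_max = 5.9358 and λ_min = -4.5726.


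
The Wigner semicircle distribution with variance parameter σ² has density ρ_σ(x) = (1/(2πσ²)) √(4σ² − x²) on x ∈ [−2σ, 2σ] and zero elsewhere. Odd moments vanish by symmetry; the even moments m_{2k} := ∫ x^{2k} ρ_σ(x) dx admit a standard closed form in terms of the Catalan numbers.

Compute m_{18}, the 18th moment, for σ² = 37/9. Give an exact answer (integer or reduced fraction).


By the scaled semicircle moment identity, m_{2k} = σ^{2k} · C_k with k = 9.
C_9 = (1/(k+1)) · C(2k, k) = (1/10) · C(18, 9) = (1/10) · 48620 = 4862.
σ^{2k} = (σ²)^k = (37/9)^9 = 129961739795077/387420489.

Therefore m_{18} = σ^{18} · C_9 = (129961739795077/387420489) · 4862 = 631873978883664374/387420489.


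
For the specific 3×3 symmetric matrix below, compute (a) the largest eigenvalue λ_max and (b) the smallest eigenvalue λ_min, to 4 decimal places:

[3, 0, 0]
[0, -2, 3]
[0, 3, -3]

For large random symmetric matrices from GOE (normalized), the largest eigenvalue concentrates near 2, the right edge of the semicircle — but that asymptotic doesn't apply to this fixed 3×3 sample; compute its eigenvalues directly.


Since M is real symmetric, all three eigenvalues are real; they are the roots of det(λI − M) = λ³ − (tr M) λ² + s λ − det M, where s is the sum of the principal 2×2 minors.
tr M = 3 + (-2) + (-3) = -2.
s = (3·(-2) − 0²) + (3·(-3) − 0²) + ((-2)·(-3) − 3²) = -6 + (-9) + (-3) = -18.
det M (expand along row 1) = 3·(-3) − 0·0 + 0·0 = -9.
Characteristic polynomial: λ³ + 2λ² − 18λ + 9 = 0.
Substitute λ = y + (tr M)/3 = y − 0.666667 to remove the quadratic term: y³ + p·y + q = 0 with p = s − (tr M)²/3 = -19.333333 and q = −2(tr M)³/27 + (tr M)·s/3 − det M = 21.592593.
Three real roots ⇒ use the trigonometric (Viète) form: r = 2√(−p/3) = 5.077182, φ = arccos(3q/(p·r)) = arccos(-0.659928) = 2.291519 rad.
y_k = r·cos(φ/3 − 2πk/3) for k = 0, 1, 2 gives y = 3.666667, 1.208048, -4.874715.
λ_k = y_k − 0.666667 gives λ = 3.0000, 0.5414, -5.5414 (check: the sum is -2.0000 = tr M).

Hence λ_max = 3.0000 and λ_min = -5.5414.


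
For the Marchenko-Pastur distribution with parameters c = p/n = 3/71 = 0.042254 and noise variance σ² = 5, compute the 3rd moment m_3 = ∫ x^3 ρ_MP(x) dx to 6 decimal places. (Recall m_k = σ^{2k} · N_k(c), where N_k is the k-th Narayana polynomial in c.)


E[X³] = σ⁶ (1 + 3c + c²) (third MP moment). With σ² = 5 (so σ⁶ = 125) and c = 3/71 = 0.042254: E[X³] = 125 · (1 + 3·0.042254 + (0.042254)²) = 125 · 1.128546.

So E[X^3] = 141.068240.


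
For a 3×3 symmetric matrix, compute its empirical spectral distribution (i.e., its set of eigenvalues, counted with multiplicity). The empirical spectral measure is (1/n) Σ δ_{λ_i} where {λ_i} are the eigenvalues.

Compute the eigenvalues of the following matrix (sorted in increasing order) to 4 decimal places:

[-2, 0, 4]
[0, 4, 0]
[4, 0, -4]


Since M is real symmetric, all three eigenvalues are real; they are the roots of det(λI − M) = λ³ − (tr M) λ² + s λ − det M, where s is the sum of the principal 2×2 minors.
tr M = -2 + 4 + (-4) = -2.
s = ((-2)·4 − 0²) + ((-2)·(-4) − 4²) + (4·(-4) − 0²) = -8 + (-8) + (-16) = -32.
det M (expand along row 1) = (-2)·(-16) − 0·0 + 4·(-16) = -32.
Characteristic polynomial: λ³ + 2λ² − 32λ + 32 = 0.
Substitute λ = y + (tr M)/3 = y − 0.666667 to remove the quadratic term: y³ + p·y + q = 0 with p = s − (tr M)²/3 = -33.333333 and q = −2(tr M)³/27 + (tr M)·s/3 − det M = 53.925926.
Three real roots ⇒ use the trigonometric (Viète) form: r = 2√(−p/3) = 6.666667, φ = arccos(3q/(p·r)) = arccos(-0.728000) = 2.386196 rad.
y_k = r·cos(φ/3 − 2πk/3) for k = 0, 1, 2 gives y = 4.666667, 1.789772, -6.456439.
λ_k = y_k − 0.666667 gives λ = 4.0000, 1.1231, -7.1231 (check: the sum is -2.0000 = tr M).

Eigenvalues sorted in increasing order: [-7.1231, 1.1231, 4.0000].


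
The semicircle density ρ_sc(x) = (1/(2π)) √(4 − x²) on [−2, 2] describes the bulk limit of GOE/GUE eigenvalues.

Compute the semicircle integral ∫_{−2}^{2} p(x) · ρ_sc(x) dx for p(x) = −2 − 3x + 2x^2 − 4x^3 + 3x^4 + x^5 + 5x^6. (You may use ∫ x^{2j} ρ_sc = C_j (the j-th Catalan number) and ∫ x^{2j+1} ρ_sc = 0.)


Write p(x) = Σ a_i x^i, split into monomials and integrate each against ρ_sc separately.
Using ∫ x^{2j} ρ_sc = C_j = (1/(j+1)) C(2j, j) (Catalan numbers) and ∫ x^{2j+1} ρ_sc = 0 (odd monomials vanish by symmetry):
  i = 0 (even): a_0 · C_{0} = -2 · 1 = -2
  i = 1 (odd): ∫ x^1 ρ_sc = 0 (vanishes)
  i = 2 (even): a_2 · C_{1} = 2 · 1 = 2
  i = 3 (odd): ∫ x^3 ρ_sc = 0 (vanishes)
  i = 4 (even): a_4 · C_{2} = 3 · 2 = 6
  i = 5 (odd): ∫ x^5 ρ_sc = 0 (vanishes)
  i = 6 (even): a_6 · C_{3} = 5 · 5 = 25

Summing the contributions: ∫_{−2}^{2} p(x) ρ_sc(x) dx = (-2) + 2 + 6 + 25 = 31.


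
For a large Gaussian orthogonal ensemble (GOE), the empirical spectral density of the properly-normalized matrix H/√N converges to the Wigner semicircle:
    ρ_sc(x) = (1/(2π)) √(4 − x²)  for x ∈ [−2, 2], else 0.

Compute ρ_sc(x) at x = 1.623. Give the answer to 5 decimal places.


ρ_sc(x) = (1/(2π)) √(4 − x²). With x = 1.623:
  4 − x² = 4 − (1.623)² = 4 − 2.634129 = 1.365871.
  √(4 − x²) = 1.168705.
  1/(2π) = 0.159155.
  ρ_sc(1.623) = 0.159155 · 1.168705 = 0.186005.

Rounded to 5 decimal places: ρ_sc(1.623) ≈ 0.18601.


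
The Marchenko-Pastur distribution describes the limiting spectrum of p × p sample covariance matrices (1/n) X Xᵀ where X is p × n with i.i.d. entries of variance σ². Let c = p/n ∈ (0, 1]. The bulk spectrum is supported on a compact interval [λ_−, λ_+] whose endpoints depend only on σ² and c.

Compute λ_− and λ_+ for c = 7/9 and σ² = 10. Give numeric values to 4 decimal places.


c = 7/9 = 0.777778; √c = 0.881917.
λ_− = σ² (1 − √c)² = 10 · (1 − 0.881917)² = 10 · (0.118083)² = 0.139436.
λ_+ = σ² (1 + √c)² = 10 · (1 + 0.881917)² = 10 · (1.881917)² = 35.416120.

Rounded to 4 decimal places: λ_− ≈ 0.1394, λ_+ ≈ 35.4161.


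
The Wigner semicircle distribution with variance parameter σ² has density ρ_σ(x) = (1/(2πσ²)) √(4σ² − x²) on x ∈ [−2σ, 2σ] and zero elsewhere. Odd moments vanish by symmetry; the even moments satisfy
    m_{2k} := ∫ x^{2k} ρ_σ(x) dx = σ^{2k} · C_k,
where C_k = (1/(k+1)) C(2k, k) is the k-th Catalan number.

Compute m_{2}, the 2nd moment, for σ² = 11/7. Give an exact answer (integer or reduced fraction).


By the scaled semicircle moment identity, m_{2k} = σ^{2k} · C_k with k = 1.
C_1 = (1/(k+1)) · C(2k, k) = (1/2) · C(2, 1) = (1/2) · 2 = 1.
σ^{2k} = (σ²)^k = (11/7)^1 = 11/7.

Therefore m_{2} = σ^{2} · C_1 = (11/7) · 1 = 11/7.


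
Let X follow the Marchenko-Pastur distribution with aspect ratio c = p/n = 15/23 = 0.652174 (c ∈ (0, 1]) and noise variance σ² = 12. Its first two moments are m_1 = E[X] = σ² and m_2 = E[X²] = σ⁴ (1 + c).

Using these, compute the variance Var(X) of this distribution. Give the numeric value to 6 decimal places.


m_1 = E[X] = σ² = 12, so m_1² = 144.
m_2 = E[X²] = σ⁴ (1 + c) = 144 · (1 + 0.652174) = 144 · 1.652174 = 237.913043.
(Note m_2 − m_1² simplifies to c · σ⁴ = 0.652174 · 144.)

Var(X) = m_2 − m_1² = 237.913043 − 144 = 93.913043.


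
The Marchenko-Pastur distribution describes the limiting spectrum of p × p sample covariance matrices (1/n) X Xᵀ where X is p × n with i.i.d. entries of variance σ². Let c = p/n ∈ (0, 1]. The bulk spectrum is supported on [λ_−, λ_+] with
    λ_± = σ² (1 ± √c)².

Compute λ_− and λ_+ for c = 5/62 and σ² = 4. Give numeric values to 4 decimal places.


c = 5/62 = 0.080645; √c = 0.283981.
λ_− = σ² (1 − √c)² = 4 · (1 − 0.283981)² = 4 · (0.716019)² = 2.050733.
λ_+ = σ² (1 + √c)² = 4 · (1 + 0.283981)² = 4 · (1.283981)² = 6.594428.

Rounded to 4 decimal places: λ_− ≈ 2.0507, λ_+ ≈ 6.5944.


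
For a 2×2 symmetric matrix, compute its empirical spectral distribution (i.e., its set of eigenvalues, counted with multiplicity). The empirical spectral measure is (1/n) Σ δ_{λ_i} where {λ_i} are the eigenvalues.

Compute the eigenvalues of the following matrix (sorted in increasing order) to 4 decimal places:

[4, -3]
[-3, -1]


Since M is real symmetric, both eigenvalues are real; they are the roots of det(λI − M) = λ² − (tr M) λ + det M.
tr M = 4 + (-1) = 3.
det M = 4·(-1) − (-3)² = -4 − 9 = -13.
Characteristic polynomial: λ² − 3λ − 13 = 0.
Discriminant Δ = (tr M)² − 4·det M = 9 − (-52) = 61; √Δ = 7.810250.
λ = (tr M ± √Δ)/2 = (3 ± 7.810250)/2, giving (tr M − √Δ)/2 = -2.4051 and (tr M + √Δ)/2 = 5.4051.

Eigenvalues sorted in increasing order: [-2.4051, 5.4051].


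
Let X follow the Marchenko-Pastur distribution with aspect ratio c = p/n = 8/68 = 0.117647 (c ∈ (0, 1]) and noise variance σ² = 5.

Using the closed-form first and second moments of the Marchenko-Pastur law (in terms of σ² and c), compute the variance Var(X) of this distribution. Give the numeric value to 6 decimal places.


Recall the MP moments m_1 = E[X] = σ² and m_2 = E[X²] = σ⁴ (1 + c).
m_1 = E[X] = σ² = 5, so m_1² = 25.
m_2 = E[X²] = σ⁴ (1 + c) = 25 · (1 + 0.117647) = 25 · 1.117647 = 27.941176.
(Note m_2 − m_1² simplifies to c · σ⁴ = 0.117647 · 25.)

Var(X) = m_2 − m_1² = 27.941176 − 25 = 2.941176.


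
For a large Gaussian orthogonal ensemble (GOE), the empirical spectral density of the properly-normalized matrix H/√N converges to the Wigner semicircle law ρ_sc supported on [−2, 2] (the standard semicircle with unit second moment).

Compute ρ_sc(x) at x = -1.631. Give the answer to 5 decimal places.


ρ_sc(x) = (1/(2π)) √(4 − x²). With x = -1.631:
  4 − x² = 4 − (-1.631)² = 4 − 2.660161 = 1.339839.
  √(4 − x²) = 1.157514.
  1/(2π) = 0.159155.
  ρ_sc(-1.631) = 0.159155 · 1.157514 = 0.184224.

Rounded to 5 decimal places: ρ_sc(-1.631) ≈ 0.18422.


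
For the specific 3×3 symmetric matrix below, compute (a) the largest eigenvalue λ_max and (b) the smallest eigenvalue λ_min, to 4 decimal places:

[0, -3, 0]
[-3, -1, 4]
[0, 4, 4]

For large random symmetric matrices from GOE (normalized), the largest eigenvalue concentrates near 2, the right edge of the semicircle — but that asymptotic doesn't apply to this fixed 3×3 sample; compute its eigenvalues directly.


Since M is real symmetric, all three eigenvalues are real; they are the roots of det(λI − M) = λ³ − (tr M) λ² + s λ − det M, where s is the sum of the principal 2×2 minors.
tr M = 0 + (-1) + 4 = 3.
s = (0·(-1) − (-3)²) + (0·4 − 0²) + ((-1)·4 − 4²) = -9 + 0 + (-20) = -29.
det M (expand along row 1) = 0·(-20) − (-3)·(-12) + 0·(-12) = -36.
Characteristic polynomial: λ³ − 3λ² − 29λ + 36 = 0.
Substitute λ = y + (tr M)/3 = y + 1.000000 to remove the quadratic term: y³ + p·y + q = 0 with p = s − (tr M)²/3 = -32.000000 and q = −2(tr M)³/27 + (tr M)·s/3 − det M = 5.000000.
Three real roots ⇒ use the trigonometric (Viète) form: r = 2√(−p/3) = 6.531973, φ = arccos(3q/(p·r)) = arccos(-0.071762) = 1.642620 rad.
y_k = r·cos(φ/3 − 2πk/3) for k = 0, 1, 2 gives y = 5.577048, 0.156369, -5.733418.
λ_k = y_k + 1.000000 gives λ = 6.5770, 1.1564, -4.7334 (check: the sum is 3.0000 = tr M).

Hence λ_max = 6.5770 and λ_min = -4.7334.


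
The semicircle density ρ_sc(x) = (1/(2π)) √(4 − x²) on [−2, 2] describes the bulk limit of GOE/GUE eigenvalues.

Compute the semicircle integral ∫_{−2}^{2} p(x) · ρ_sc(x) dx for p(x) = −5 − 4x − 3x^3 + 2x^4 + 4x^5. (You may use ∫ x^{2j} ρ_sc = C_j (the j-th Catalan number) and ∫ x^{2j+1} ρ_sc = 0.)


Write p(x) = Σ a_i x^i, split into monomials and integrate each against ρ_sc separately.
Using ∫ x^{2j} ρ_sc = C_j = (1/(j+1)) C(2j, j) (Catalan numbers) and ∫ x^{2j+1} ρ_sc = 0 (odd monomials vanish by symmetry):
  i = 0 (even): a_0 · C_{0} = -5 · 1 = -5
  i = 1 (odd): ∫ x^1 ρ_sc = 0 (vanishes)
  i = 3 (odd): ∫ x^3 ρ_sc = 0 (vanishes)
  i = 4 (even): a_4 · C_{2} = 2 · 2 = 4
  i = 5 (odd): ∫ x^5 ρ_sc = 0 (vanishes)

Summing the contributions: ∫_{−2}^{2} p(x) ρ_sc(x) dx = (-5) + 4 = -1.


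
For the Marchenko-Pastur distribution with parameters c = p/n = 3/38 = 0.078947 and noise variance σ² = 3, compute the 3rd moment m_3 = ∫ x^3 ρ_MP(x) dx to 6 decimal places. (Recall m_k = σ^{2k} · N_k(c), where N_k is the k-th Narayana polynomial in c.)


E[X³] = σ⁶ (1 + 3c + c²) (third MP moment). With σ² = 3 (so σ⁶ = 27) and c = 3/38 = 0.078947: E[X³] = 27 · (1 + 3·0.078947 + (0.078947)²) = 27 · 1.243075.

So E[X^3] = 33.563019.


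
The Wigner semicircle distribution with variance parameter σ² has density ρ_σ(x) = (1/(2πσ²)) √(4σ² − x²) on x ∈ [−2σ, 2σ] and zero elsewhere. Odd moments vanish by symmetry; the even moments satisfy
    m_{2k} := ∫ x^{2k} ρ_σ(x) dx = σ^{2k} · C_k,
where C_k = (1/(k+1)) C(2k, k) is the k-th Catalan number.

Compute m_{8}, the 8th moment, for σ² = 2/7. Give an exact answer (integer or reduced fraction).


By the scaled semicircle moment identity, m_{2k} = σ^{2k} · C_k with k = 4.
C_4 = (1/(k+1)) · C(2k, k) = (1/5) · C(8, 4) = (1/5) · 70 = 14.
σ^{2k} = (σ²)^k = (2/7)^4 = 16/2401.

Therefore m_{8} = σ^{8} · C_4 = (16/2401) · 14 = 32/343.


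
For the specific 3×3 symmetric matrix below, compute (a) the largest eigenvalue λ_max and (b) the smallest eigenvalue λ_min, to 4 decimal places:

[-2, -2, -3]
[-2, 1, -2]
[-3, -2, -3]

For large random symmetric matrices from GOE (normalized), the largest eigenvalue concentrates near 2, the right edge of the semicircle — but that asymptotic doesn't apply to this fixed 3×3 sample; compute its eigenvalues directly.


Since M is real symmetric, all three eigenvalues are real; they are the roots of det(λI − M) = λ³ − (tr M) λ² + s λ − det M, where s is the sum of the principal 2×2 minors.
tr M = -2 + 1 + (-3) = -4.
s = ((-2)·1 − (-2)²) + ((-2)·(-3) − (-3)²) + (1·(-3) − (-2)²) = -6 + (-3) + (-7) = -16.
det M (expand along row 1) = (-2)·(-7) − (-2)·0 + (-3)·7 = -7.
Characteristic polynomial: λ³ + 4λ² − 16λ + 7 = 0.
Substitute λ = y + (tr M)/3 = y − 1.333333 to remove the quadratic term: y³ + p·y + q = 0 with p = s − (tr M)²/3 = -21.333333 and q = −2(tr M)³/27 + (tr M)·s/3 − det M = 33.074074.
Three real roots ⇒ use the trigonometric (Viète) form: r = 2√(−p/3) = 5.333333, φ = arccos(3q/(p·r)) = arccos(-0.872070) = 2.630213 rad.
y_k = r·cos(φ/3 − 2πk/3) for k = 0, 1, 2 gives y = 3.411531, 1.844506, -5.256037.
λ_k = y_k − 1.333333 gives λ = 2.0782, 0.5112, -6.5894 (check: the sum is -4.0000 = tr M).

Hence λ_max = 2.0782 and λ_min = -6.5894.


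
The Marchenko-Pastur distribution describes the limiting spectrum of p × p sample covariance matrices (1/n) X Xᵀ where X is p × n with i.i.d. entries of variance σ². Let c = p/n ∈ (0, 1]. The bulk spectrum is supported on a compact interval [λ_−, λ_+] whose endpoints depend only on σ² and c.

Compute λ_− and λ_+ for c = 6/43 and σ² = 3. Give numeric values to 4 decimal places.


c = 6/43 = 0.139535; √c = 0.373544.
λ_− = σ² (1 − √c)² = 3 · (1 − 0.373544)² = 3 · (0.626456)² = 1.177343.
λ_+ = σ² (1 + √c)² = 3 · (1 + 0.373544)² = 3 · (1.373544)² = 5.659867.

Rounded to 4 decimal places: λ_− ≈ 1.1773, λ_+ ≈ 5.6599.


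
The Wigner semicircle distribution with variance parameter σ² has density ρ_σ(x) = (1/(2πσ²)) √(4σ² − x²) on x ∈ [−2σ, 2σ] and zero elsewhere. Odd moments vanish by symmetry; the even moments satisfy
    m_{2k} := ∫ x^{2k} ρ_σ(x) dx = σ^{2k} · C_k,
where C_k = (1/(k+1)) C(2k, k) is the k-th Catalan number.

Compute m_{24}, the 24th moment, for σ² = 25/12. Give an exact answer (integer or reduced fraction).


By the scaled semicircle moment identity, m_{2k} = σ^{2k} · C_k with k = 12.
C_12 = (1/(k+1)) · C(2k, k) = (1/13) · C(24, 12) = (1/13) · 2704156 = 208012.
σ^{2k} = (σ²)^k = (25/12)^12 = 59604644775390625/8916100448256.

Therefore m_{24} = σ^{24} · C_12 = (59604644775390625/8916100448256) · 208012 = 3099620342254638671875/2229025112064.


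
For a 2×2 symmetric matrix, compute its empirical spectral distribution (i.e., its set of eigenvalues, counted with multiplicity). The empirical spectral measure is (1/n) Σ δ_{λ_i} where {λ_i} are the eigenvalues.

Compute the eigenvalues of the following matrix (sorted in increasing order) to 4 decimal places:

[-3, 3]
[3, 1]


Since M is real symmetric, both eigenvalues are real; they are the roots of det(λI − M) = λ² − (tr M) λ + det M.
tr M = -3 + 1 = -2.
det M = (-3)·1 − 3² = -3 − 9 = -12.
Characteristic polynomial: λ² + 2λ − 12 = 0.
Discriminant Δ = (tr M)² − 4·det M = 4 − (-48) = 52; √Δ = 7.211103.
λ = (tr M ± √Δ)/2 = (-2 ± 7.211103)/2, giving (tr M − √Δ)/2 = -4.6056 and (tr M + √Δ)/2 = 2.6056.

Eigenvalues sorted in increasing order: [-4.6056, 2.6056].


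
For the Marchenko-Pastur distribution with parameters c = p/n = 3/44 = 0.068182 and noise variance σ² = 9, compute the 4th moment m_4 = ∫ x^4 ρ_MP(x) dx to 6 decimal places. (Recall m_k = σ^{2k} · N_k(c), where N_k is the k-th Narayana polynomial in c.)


E[X⁴] = σ⁸ (1 + 6c + 6c² + c³) (fourth MP moment). With σ² = 9 (so σ⁸ = 6561) and c = 3/44 = 0.068182: E[X⁴] = 6561 · (1 + 6·0.068182 + 6·(0.068182)² + (0.068182)³) = 6561 · 1.437300.

So E[X^4] = 9430.128134.


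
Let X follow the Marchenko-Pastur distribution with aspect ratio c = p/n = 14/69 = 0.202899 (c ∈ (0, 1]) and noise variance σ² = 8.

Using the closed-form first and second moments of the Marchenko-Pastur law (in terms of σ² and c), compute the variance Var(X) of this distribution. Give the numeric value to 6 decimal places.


Recall the MP moments m_1 = E[X] = σ² and m_2 = E[X²] = σ⁴ (1 + c).
m_1 = E[X] = σ² = 8, so m_1² = 64.
m_2 = E[X²] = σ⁴ (1 + c) = 64 · (1 + 0.202899) = 64 · 1.202899 = 76.985507.
(Note m_2 − m_1² simplifies to c · σ⁴ = 0.202899 · 64.)

Var(X) = m_2 − m_1² = 76.985507 − 64 = 12.985507.


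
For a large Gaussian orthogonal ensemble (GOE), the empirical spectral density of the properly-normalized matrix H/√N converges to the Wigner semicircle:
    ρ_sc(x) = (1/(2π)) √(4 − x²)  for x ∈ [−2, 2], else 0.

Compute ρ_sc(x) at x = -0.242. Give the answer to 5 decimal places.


ρ_sc(x) = (1/(2π)) √(4 − x²). With x = -0.242:
  4 − x² = 4 − (-0.242)² = 4 − 0.058564 = 3.941436.
  √(4 − x²) = 1.985305.
  1/(2π) = 0.159155.
  ρ_sc(-0.242) = 0.159155 · 1.985305 = 0.315971.

Rounded to 5 decimal places: ρ_sc(-0.242) ≈ 0.31597.


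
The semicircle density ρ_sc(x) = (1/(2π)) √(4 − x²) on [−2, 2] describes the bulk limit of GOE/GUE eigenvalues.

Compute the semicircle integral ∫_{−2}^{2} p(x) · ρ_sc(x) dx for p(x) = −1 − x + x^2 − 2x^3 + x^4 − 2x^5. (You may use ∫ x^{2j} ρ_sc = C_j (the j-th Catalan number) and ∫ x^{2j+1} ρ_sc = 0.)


Write p(x) = Σ a_i x^i, split into monomials and integrate each against ρ_sc separately.
Using ∫ x^{2j} ρ_sc = C_j = (1/(j+1)) C(2j, j) (Catalan numbers) and ∫ x^{2j+1} ρ_sc = 0 (odd monomials vanish by symmetry):
  i = 0 (even): a_0 · C_{0} = -1 · 1 = -1
  i = 1 (odd): ∫ x^1 ρ_sc = 0 (vanishes)
  i = 2 (even): a_2 · C_{1} = 1 · 1 = 1
  i = 3 (odd): ∫ x^3 ρ_sc = 0 (vanishes)
  i = 4 (even): a_4 · C_{2} = 1 · 2 = 2
  i = 5 (odd): ∫ x^5 ρ_sc = 0 (vanishes)

Summing the contributions: ∫_{−2}^{2} p(x) ρ_sc(x) dx = (-1) + 1 + 2 = 2.


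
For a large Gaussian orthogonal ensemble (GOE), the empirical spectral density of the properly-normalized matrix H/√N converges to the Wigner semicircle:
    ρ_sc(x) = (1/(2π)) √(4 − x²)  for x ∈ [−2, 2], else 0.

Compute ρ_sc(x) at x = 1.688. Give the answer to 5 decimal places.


ρ_sc(x) = (1/(2π)) √(4 − x²). With x = 1.688:
  4 − x² = 4 − (1.688)² = 4 − 2.849344 = 1.150656.
  √(4 − x²) = 1.072686.
  1/(2π) = 0.159155.
  ρ_sc(1.688) = 0.159155 · 1.072686 = 0.170723.

Rounded to 5 decimal places: ρ_sc(1.688) ≈ 0.17072.


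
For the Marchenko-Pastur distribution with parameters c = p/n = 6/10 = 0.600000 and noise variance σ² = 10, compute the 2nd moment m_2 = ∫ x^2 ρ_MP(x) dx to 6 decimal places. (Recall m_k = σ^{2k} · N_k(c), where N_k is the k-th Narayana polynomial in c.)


E[X²] = σ⁴ (1 + c) (second MP moment). With σ² = 10 (so σ⁴ = 100) and c = 6/10 = 0.600000: E[X²] = 100 · (1 + 0.600000) = 100 · 1.600000.

So E[X^2] = 160.000000.


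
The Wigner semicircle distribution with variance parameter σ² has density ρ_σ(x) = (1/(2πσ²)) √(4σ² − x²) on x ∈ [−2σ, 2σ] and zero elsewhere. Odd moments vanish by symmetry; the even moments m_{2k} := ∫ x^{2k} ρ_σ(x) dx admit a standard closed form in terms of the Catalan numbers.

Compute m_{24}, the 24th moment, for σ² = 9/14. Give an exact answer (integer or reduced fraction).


By the scaled semicircle moment identity, m_{2k} = σ^{2k} · C_k with k = 12.
C_12 = (1/(k+1)) · C(2k, k) = (1/13) · C(24, 12) = (1/13) · 2704156 = 208012.
σ^{2k} = (σ²)^k = (9/14)^12 = 282429536481/56693912375296.

Therefore m_{24} = σ^{24} · C_12 = (282429536481/56693912375296) · 208012 = 2098169026517349/2024782584832.


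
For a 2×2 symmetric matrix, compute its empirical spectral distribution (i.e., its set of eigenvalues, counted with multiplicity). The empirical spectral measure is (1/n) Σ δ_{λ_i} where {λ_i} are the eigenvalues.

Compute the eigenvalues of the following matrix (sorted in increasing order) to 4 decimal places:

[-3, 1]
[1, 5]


Since M is real symmetric, both eigenvalues are real; they are the roots of det(λI − M) = λ² − (tr M) λ + det M.
tr M = -3 + 5 = 2.
det M = (-3)·5 − 1² = -15 − 1 = -16.
Characteristic polynomial: λ² − 2λ − 16 = 0.
Discriminant Δ = (tr M)² − 4·det M = 4 − (-64) = 68; √Δ = 8.246211.
λ = (tr M ± √Δ)/2 = (2 ± 8.246211)/2, giving (tr M − √Δ)/2 = -3.1231 and (tr M + √Δ)/2 = 5.1231.

Eigenvalues sorted in increasing order: [-3.1231, 5.1231].


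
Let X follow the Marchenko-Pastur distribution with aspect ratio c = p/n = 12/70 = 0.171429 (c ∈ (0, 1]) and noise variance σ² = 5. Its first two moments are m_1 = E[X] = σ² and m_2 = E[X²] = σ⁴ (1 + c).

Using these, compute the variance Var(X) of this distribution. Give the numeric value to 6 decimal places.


m_1 = E[X] = σ² = 5, so m_1² = 25.
m_2 = E[X²] = σ⁴ (1 + c) = 25 · (1 + 0.171429) = 25 · 1.171429 = 29.285714.
(Note m_2 − m_1² simplifies to c · σ⁴ = 0.171429 · 25.)

Var(X) = m_2 − m_1² = 29.285714 − 25 = 4.285714.


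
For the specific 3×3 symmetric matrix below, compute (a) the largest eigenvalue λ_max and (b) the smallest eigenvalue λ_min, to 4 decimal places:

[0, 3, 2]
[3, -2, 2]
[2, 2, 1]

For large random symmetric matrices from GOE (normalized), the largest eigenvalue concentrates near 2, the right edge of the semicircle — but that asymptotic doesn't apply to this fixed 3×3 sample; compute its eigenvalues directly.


Since M is real symmetric, all three eigenvalues are real; they are the roots of det(λI − M) = λ³ − (tr M) λ² + s λ − det M, where s is the sum of the principal 2×2 minors.
tr M = 0 + (-2) + 1 = -1.
s = (0·(-2) − 3²) + (0·1 − 2²) + ((-2)·1 − 2²) = -9 + (-4) + (-6) = -19.
det M (expand along row 1) = 0·(-6) − 3·(-1) + 2·10 = 23.
Characteristic polynomial: λ³ + λ² − 19λ − 23 = 0.
Substitute λ = y + (tr M)/3 = y − 0.333333 to remove the quadratic term: y³ + p·y + q = 0 with p = s − (tr M)²/3 = -19.333333 and q = −2(tr M)³/27 + (tr M)·s/3 − det M = -16.592593.
Three real roots ⇒ use the trigonometric (Viète) form: r = 2√(−p/3) = 5.077182, φ = arccos(3q/(p·r)) = arccos(0.507114) = 1.038963 rad.
y_k = r·cos(φ/3 − 2πk/3) for k = 0, 1, 2 gives y = 4.775739, -0.895365, -3.880374.
λ_k = y_k − 0.333333 gives λ = 4.4424, -1.2287, -4.2137 (check: the sum is -1.0000 = tr M).

Hence λ_max = 4.4424 and λ_min = -4.2137.


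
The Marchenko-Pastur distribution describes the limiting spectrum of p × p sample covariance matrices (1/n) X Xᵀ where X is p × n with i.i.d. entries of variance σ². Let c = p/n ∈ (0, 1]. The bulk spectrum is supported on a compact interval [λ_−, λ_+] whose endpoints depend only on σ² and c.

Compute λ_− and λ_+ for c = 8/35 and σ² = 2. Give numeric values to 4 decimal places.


c = 8/35 = 0.228571; √c = 0.478091.
λ_− = σ² (1 − √c)² = 2 · (1 − 0.478091)² = 2 · (0.521909)² = 0.544777.
λ_+ = σ² (1 + √c)² = 2 · (1 + 0.478091)² = 2 · (1.478091)² = 4.369509.

Rounded to 4 decimal places: λ_− ≈ 0.5448, λ_+ ≈ 4.3695.


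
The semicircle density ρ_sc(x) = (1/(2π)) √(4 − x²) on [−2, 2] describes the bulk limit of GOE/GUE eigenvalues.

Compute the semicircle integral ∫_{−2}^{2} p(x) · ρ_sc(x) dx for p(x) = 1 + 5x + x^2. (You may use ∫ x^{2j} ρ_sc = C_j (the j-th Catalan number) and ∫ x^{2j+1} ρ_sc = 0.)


Write p(x) = Σ a_i x^i, split into monomials and integrate each against ρ_sc separately.
Using ∫ x^{2j} ρ_sc = C_j = (1/(j+1)) C(2j, j) (Catalan numbers) and ∫ x^{2j+1} ρ_sc = 0 (odd monomials vanish by symmetry):
  i = 0 (even): a_0 · C_{0} = 1 · 1 = 1
  i = 1 (odd): ∫ x^1 ρ_sc = 0 (vanishes)
  i = 2 (even): a_2 · C_{1} = 1 · 1 = 1

Summing the contributions: ∫_{−2}^{2} p(x) ρ_sc(x) dx = 1 + 1 = 2.
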